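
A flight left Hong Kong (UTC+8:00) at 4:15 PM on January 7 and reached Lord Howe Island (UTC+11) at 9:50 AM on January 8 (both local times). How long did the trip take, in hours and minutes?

14 hours 35 minutes

Lord Howe Island is 3:00 ahead of Hong Kong.
Clock-face elapsed time (ignoring zones) is 17 hours 35 minutes.
Actual elapsed = 17 hours 35 minutes − 3:00 = 14 hours 35 minutes.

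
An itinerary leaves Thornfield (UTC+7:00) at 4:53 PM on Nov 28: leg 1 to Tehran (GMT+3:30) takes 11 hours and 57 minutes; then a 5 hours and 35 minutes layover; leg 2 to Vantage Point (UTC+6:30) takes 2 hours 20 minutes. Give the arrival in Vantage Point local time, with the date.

12:15 PM on Nov 29

Convert departure to UTC: 4:53 PM − 7:00 = 9:53 AM UTC on Nov 28.
Add 11 hours and 57 minutes leg 1 → 9:50 PM UTC.
Add 5 hours 35 minutes layover in Tehran → 3:25 AM UTC (Nov 29).
Add 2 hours and 20 minutes leg 2 → 5:45 AM UTC.
Vantage Point is UTC+6:30, so local arrival = 5:45 AM + 6:30 = 12:15 PM on Nov 29.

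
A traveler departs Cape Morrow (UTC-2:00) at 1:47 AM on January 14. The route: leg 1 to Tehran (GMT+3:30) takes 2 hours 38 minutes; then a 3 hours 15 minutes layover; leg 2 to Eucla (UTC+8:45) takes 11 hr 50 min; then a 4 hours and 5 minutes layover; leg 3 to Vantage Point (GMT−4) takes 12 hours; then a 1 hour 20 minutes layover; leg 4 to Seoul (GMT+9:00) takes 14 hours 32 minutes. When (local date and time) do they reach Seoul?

2:27 PM on January 16

Convert departure to UTC: 1:47 AM + 2:00 = 3:47 AM UTC on Jan 14.
Add 2 hours and 38 minutes leg 1 → 6:25 AM UTC.
Add 3 hours and 15 minutes layover in Tehran → 9:40 AM UTC.
Add 11 hours and 50 minutes leg 2 → 9:30 PM UTC.
Add 4 hours 5 minutes layover in Eucla → 1:35 AM UTC (Jan 15).
Add 12 hours leg 3 → 1:35 PM UTC.
Add 1 hour and 20 minutes layover in Vantage Point → 2:55 PM UTC.
Add 14 hours and 32 minutes leg 4 → 5:27 AM UTC (Jan 16).
Seoul is UTC+9:00, so local arrival = 5:27 AM + 9:00 = 2:27 PM on Jan 16.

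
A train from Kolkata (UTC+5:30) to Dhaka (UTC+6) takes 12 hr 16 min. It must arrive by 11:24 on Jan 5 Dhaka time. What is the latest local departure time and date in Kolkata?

Target arrival in UTC: 11:24 − 6:00 = 05:24 on Jan 5.
Subtract 12 hours 16 minutes → departure 17:08 UTC on Jan 4.
Kolkata is UTC+5:30: 17:08 + 5:30 = 22:38 on Jan 4.

22:38 on January 4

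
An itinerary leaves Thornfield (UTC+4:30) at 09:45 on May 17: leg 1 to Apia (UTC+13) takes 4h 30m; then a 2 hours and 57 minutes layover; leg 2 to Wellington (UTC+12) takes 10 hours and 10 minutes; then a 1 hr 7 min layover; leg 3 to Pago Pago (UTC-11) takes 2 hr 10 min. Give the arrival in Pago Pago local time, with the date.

15:09 on May 17

Convert departure to UTC: 09:45 − 4:30 = 05:15 UTC on May 17.
Add 4 hours 30 minutes leg 1 → 09:45 UTC.
Add 2 hours and 57 minutes layover in Apia → 12:42 UTC.
Add 10 hours and 10 minutes leg 2 → 22:52 UTC.
Add 1 hour 7 minutes layover in Wellington → 23:59 UTC.
Add 2 hours 10 minutes leg 3 → 02:09 UTC (May 18).
Pago Pago is UTC−11:00, so local arrival = 02:09 − 11:00 = 15:09 on May 17.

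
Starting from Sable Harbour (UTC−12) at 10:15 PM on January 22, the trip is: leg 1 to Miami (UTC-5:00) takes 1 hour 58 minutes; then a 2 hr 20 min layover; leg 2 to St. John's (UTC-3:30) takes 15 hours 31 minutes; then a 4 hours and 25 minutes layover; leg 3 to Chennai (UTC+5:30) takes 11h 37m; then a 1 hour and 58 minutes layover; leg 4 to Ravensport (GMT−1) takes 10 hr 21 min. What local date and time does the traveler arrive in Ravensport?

9:25 AM on January 25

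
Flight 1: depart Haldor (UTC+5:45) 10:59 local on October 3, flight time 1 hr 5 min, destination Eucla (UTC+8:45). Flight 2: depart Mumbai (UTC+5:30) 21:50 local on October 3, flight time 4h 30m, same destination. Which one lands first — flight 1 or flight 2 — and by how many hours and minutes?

the first, by 14 hours 31 minutes

Flight 1 in UTC: 10:59 − 5:45 = 05:14 on Oct 3.
+1 hour and 5 minutes → arrive 06:19 UTC on Oct 3.
Flight 2 in UTC: 21:50 − 5:30 = 16:20 on Oct 3.
+4 hours and 30 minutes → arrive 20:50 UTC on Oct 3.
Flight 1 lands earlier by 14 hours 31 minutes.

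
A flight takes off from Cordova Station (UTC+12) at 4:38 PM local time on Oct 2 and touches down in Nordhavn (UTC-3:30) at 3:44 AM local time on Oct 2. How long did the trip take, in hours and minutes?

2 hours 36 minutes

Nordhavn is 15:30 behind Cordova Station.
Clock-face elapsed time (ignoring zones) is −12 hours 54 minutes.
Actual elapsed = −12 hours 54 minutes + 15:30 = 2 hours 36 minutes.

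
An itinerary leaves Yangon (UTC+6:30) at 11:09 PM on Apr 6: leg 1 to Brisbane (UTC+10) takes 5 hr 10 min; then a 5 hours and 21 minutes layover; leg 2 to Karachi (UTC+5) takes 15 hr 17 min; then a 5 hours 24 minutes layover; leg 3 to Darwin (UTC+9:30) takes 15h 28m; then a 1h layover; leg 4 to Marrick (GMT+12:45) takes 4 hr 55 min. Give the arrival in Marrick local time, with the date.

9:59 AM on Apr 9

Convert departure to UTC: 11:09 PM − 6:30 = 4:39 PM UTC on Apr 6.
Add 5 hours and 10 minutes leg 1 → 9:49 PM UTC.
Add 5 hours 21 minutes layover in Brisbane → 3:10 AM UTC (Apr 7).
Add 15 hours 17 minutes leg 2 → 6:27 PM UTC.
Add 5 hours and 24 minutes layover in Karachi → 11:51 PM UTC.
Add 15 hours 28 minutes leg 3 → 3:19 PM UTC (Apr 8).
Add 1 hour layover in Darwin → 4:19 PM UTC.
Add 4 hours and 55 minutes leg 4 → 9:14 PM UTC.
Marrick is UTC+12:45, so local arrival = 9:14 PM + 12:45 = 9:59 AM on Apr 9.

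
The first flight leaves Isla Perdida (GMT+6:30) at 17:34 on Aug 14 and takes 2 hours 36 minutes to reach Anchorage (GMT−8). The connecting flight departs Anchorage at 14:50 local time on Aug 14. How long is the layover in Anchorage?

9 hours 10 minutes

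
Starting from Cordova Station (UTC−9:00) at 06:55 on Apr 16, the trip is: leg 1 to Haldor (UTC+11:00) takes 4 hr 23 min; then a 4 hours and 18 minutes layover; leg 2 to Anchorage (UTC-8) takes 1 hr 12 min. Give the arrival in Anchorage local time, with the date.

17:48 on April 16

Convert departure to UTC: 06:55 + 9:00 = 15:55 UTC on Apr 16.
Add 4 hours 23 minutes leg 1 → 20:18 UTC.
Add 4 hours and 18 minutes layover in Haldor → 00:36 UTC (Apr 17).
Add 1 hour and 12 minutes leg 2 → 01:48 UTC.
Anchorage is UTC−8:00, so local arrival = 01:48 − 8:00 = 17:48 on Apr 16.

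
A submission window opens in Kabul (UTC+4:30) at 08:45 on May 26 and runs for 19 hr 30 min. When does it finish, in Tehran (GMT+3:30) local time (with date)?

03:15 on May 27

Tehran is 1:00 behind Kabul.
After 19 hours 30 minutes it is 04:15 (May 27) in Kabul.
Shift by the zone difference: 04:15 − 1:00 = 03:15 on May 27 in Tehran.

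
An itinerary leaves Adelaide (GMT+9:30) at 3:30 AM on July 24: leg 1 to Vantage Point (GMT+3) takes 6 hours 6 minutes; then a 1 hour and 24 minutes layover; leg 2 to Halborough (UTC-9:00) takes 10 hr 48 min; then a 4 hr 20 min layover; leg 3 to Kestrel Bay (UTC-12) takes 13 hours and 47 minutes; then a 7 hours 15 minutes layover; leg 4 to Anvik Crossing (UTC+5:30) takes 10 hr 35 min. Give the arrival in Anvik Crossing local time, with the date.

Convert departure to UTC: 3:30 AM − 9:30 = 6:00 PM UTC on Jul 23.
Add 6 hours 6 minutes leg 1 → 12:06 AM UTC (Jul 24).
Add 1 hour and 24 minutes layover in Vantage Point → 1:30 AM UTC.
Add 10 hours 48 minutes leg 2 → 12:18 PM UTC.
Add 4 hours and 20 minutes layover in Halborough → 4:38 PM UTC.
Add 13 hours 47 minutes leg 3 → 6:25 AM UTC (Jul 25).
Add 7 hours and 15 minutes layover in Kestrel Bay → 1:40 PM UTC.
Add 10 hours 35 minutes leg 4 → 12:15 AM UTC (Jul 26).
Anvik Crossing is UTC+5:30, so local arrival = 12:15 AM + 5:30 = 5:45 AM on Jul 26.

5:45 AM on Jul 26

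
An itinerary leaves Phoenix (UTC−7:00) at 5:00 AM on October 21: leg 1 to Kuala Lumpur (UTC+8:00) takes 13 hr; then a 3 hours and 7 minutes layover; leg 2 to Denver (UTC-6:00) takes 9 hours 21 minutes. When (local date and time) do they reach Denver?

Convert departure to UTC: 5:00 AM + 7:00 = 12:00 PM UTC on Oct 21.
Add 13 hours leg 1 → 1:00 AM UTC (Oct 22).
Add 3 hours 7 minutes layover in Kuala Lumpur → 4:07 AM UTC.
Add 9 hours and 21 minutes leg 2 → 1:28 PM UTC.
Denver is UTC−6:00, so local arrival = 1:28 PM − 6:00 = 7:28 AM on Oct 22.

7:28 AM on Oct 22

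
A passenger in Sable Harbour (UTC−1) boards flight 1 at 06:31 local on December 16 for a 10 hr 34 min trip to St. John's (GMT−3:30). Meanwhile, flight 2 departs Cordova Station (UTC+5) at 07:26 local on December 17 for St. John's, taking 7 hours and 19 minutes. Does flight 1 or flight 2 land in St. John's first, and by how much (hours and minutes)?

Flight 1 in UTC: 06:31 + 1:00 = 07:31 on Dec 16.
+10 hours and 34 minutes → arrive 18:05 UTC on Dec 16.
Flight 2 in UTC: 07:26 − 5:00 = 02:26 on Dec 17.
+7 hours and 19 minutes → arrive 09:45 UTC on Dec 17.
Flight 1 lands earlier by 15 hours 40 minutes.

the first, by 15 hours 40 minutes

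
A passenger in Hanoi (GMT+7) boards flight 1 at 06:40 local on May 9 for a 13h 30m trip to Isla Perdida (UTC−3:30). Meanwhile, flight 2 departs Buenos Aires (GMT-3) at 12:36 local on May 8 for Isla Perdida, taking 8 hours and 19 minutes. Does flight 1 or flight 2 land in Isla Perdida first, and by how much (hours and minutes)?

the second, by 13 hours 15 minutes

Flight 1 in UTC: 06:40 − 7:00 = 23:40 on May 8.
+13 hours 30 minutes → arrive 13:10 UTC on May 9.
Flight 2 in UTC: 12:36 + 3:00 = 15:36 on May 8.
+8 hours 19 minutes → arrive 23:55 UTC on May 8.
Flight 2 lands earlier by 13 hours 15 minutes.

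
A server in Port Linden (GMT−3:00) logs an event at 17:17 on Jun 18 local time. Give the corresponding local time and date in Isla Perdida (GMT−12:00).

08:17 on June 18

Isla Perdida is 9:00 behind Port Linden.
Shift by the zone difference: 17:17 − 9:00 = 08:17 on Jun 18 in Isla Perdida.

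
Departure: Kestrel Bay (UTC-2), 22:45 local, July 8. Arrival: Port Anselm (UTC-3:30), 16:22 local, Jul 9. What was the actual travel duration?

19 hours 7 minutes

Port Anselm is 1:30 behind Kestrel Bay.
Clock-face elapsed time (ignoring zones) is 17 hours 37 minutes.
Actual elapsed = 17 hours 37 minutes + 1:30 = 19 hours 7 minutes.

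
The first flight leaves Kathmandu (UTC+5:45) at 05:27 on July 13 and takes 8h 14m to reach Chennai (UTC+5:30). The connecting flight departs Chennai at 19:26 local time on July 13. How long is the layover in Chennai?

Convert departure to UTC: 05:27 − 5:45 = 23:42 UTC on Jul 12.
Add 8 hours and 14 minutes flight time → 07:56 UTC (Jul 13).
Chennai is UTC+5:30, so local arrival = 07:56 + 5:30 = 13:26 on Jul 13.
Layover = 19:26 − 13:26 = 6 hours.

6 hours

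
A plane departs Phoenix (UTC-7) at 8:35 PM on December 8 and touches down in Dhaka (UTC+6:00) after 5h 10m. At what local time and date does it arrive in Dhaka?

2:45 PM on December 9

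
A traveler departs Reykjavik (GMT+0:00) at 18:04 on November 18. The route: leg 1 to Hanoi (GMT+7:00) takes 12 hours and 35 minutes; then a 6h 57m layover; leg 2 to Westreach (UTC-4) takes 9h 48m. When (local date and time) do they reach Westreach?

19:24 on November 19

Reykjavik is at UTC+0, so departure is already 18:04 UTC on Nov 18.
Add 12 hours and 35 minutes leg 1 → 06:39 UTC (Nov 19).
Add 6 hours 57 minutes layover in Hanoi → 13:36 UTC.
Add 9 hours and 48 minutes leg 2 → 23:24 UTC.
Westreach is UTC−4:00, so local arrival = 23:24 − 4:00 = 19:24 on Nov 19.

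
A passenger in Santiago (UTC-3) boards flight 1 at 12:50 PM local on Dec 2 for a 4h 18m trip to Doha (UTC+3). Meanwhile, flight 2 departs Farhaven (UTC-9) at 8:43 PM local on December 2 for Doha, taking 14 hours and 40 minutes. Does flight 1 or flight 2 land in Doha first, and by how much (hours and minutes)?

Flight 1 in UTC: 12:50 PM + 3:00 = 3:50 PM on Dec 2.
+4 hours 18 minutes → arrive 8:08 PM UTC on Dec 2.
Flight 2 in UTC: 8:43 PM + 9:00 = 5:43 AM on Dec 3.
+14 hours and 40 minutes → arrive 8:23 PM UTC on Dec 3.
Flight 1 lands earlier by 24 hours 15 minutes.

the first, by 24 hours 15 minutes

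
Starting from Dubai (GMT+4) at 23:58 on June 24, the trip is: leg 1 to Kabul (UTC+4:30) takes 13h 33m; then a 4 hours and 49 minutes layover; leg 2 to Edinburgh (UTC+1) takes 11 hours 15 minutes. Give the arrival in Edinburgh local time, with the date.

Convert departure to UTC: 23:58 − 4:00 = 19:58 UTC on Jun 24.
Add 13 hours and 33 minutes leg 1 → 09:31 UTC (Jun 25).
Add 4 hours 49 minutes layover in Kabul → 14:20 UTC.
Add 11 hours and 15 minutes leg 2 → 01:35 UTC (Jun 26).
Edinburgh is UTC+1:00, so local arrival = 01:35 + 1:00 = 02:35 on Jun 26.

02:35 on June 26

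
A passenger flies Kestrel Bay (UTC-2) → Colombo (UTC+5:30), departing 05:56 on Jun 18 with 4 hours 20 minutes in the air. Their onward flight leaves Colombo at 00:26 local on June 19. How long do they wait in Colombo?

6 hours 40 minutes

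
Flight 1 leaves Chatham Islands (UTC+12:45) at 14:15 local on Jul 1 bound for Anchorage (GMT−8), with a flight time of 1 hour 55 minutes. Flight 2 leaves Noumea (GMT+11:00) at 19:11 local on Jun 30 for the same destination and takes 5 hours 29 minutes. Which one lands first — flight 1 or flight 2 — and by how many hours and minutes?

the second, by 13 hours 45 minutes

Flight 1 in UTC: 14:15 − 12:45 = 01:30 on Jul 1.
+1 hour and 55 minutes → arrive 03:25 UTC on Jul 1.
Flight 2 in UTC: 19:11 − 11:00 = 08:11 on Jun 30.
+5 hours 29 minutes → arrive 13:40 UTC on Jun 30.
Flight 2 lands earlier by 13 hours 45 minutes.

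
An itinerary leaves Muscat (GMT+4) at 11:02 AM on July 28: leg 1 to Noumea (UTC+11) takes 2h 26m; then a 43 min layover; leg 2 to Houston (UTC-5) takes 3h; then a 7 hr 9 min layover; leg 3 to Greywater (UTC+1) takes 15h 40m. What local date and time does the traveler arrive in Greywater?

1:00 PM on July 29

Convert departure to UTC: 11:02 AM − 4:00 = 7:02 AM UTC on Jul 28.
Add 2 hours and 26 minutes leg 1 → 9:28 AM UTC.
Add 43 minutes layover in Noumea → 10:11 AM UTC.
Add 3 hours leg 2 → 1:11 PM UTC.
Add 7 hours and 9 minutes layover in Houston → 8:20 PM UTC.
Add 15 hours 40 minutes leg 3 → 12:00 PM UTC (Jul 29).
Greywater is UTC+1:00, so local arrival = 12:00 PM + 1:00 = 1:00 PM on Jul 29.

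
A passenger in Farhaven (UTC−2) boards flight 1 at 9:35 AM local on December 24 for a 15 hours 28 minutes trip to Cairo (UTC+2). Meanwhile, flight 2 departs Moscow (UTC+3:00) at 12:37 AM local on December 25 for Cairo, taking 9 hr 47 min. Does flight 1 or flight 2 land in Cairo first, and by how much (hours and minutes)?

the first, by 4 hours 21 minutes

Flight 1 in UTC: 9:35 AM + 2:00 = 11:35 AM on Dec 24.
+15 hours and 28 minutes → arrive 3:03 AM UTC on Dec 25.
Flight 2 in UTC: 12:37 AM − 3:00 = 9:37 PM on Dec 24.
+9 hours 47 minutes → arrive 7:24 AM UTC on Dec 25.
Flight 1 lands earlier by 4 hours 21 minutes.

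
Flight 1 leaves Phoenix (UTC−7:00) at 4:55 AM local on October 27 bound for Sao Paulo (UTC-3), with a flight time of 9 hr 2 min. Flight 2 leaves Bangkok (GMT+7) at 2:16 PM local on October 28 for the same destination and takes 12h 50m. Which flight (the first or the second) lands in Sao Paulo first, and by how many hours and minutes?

Flight 1 in UTC: 4:55 AM + 7:00 = 11:55 AM on Oct 27.
+9 hours and 2 minutes → arrive 8:57 PM UTC on Oct 27.
Flight 2 in UTC: 2:16 PM − 7:00 = 7:16 AM on Oct 28.
+12 hours 50 minutes → arrive 8:06 PM UTC on Oct 28.
Flight 1 lands earlier by 23 hours 9 minutes.

the first, by 23 hours 9 minutes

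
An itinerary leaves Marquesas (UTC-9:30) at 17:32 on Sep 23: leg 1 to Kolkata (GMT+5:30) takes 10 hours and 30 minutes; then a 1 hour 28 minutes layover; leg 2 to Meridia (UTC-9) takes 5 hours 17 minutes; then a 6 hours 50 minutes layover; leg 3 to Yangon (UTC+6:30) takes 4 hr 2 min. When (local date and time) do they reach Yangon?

Convert departure to UTC: 17:32 + 9:30 = 03:02 UTC on Sep 24.
Add 10 hours and 30 minutes leg 1 → 13:32 UTC.
Add 1 hour 28 minutes layover in Kolkata → 15:00 UTC.
Add 5 hours and 17 minutes leg 2 → 20:17 UTC.
Add 6 hours and 50 minutes layover in Meridia → 03:07 UTC (Sep 25).
Add 4 hours and 2 minutes leg 3 → 07:09 UTC.
Yangon is UTC+6:30, so local arrival = 07:09 + 6:30 = 13:39 on Sep 25.

13:39 on September 25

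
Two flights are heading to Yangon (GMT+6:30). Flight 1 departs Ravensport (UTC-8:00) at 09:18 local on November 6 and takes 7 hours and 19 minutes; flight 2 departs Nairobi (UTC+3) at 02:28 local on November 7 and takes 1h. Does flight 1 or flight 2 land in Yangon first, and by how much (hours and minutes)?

Flight 1 in UTC: 09:18 + 8:00 = 17:18 on Nov 6.
+7 hours and 19 minutes → arrive 00:37 UTC on Nov 7.
Flight 2 in UTC: 02:28 − 3:00 = 23:28 on Nov 6.
+1 hour → arrive 00:28 UTC on Nov 7.
Flight 2 lands earlier by 9 minutes.

the second, by 9 minutes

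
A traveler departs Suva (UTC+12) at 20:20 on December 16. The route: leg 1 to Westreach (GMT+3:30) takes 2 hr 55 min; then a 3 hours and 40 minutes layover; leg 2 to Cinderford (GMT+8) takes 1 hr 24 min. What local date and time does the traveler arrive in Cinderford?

Convert departure to UTC: 20:20 − 12:00 = 08:20 UTC on Dec 16.
Add 2 hours 55 minutes leg 1 → 11:15 UTC.
Add 3 hours 40 minutes layover in Westreach → 14:55 UTC.
Add 1 hour and 24 minutes leg 2 → 16:19 UTC.
Cinderford is UTC+8:00, so local arrival = 16:19 + 8:00 = 00:19 on Dec 17.

00:19 on Dec 17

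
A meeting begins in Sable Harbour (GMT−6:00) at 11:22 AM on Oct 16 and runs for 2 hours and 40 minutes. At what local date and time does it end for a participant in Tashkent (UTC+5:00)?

1:02 AM on October 17

Convert start to UTC: 11:22 AM + 6:00 = 5:22 PM UTC on Oct 16.
Add 2 hours 40 minutes duration → 8:02 PM UTC.
Tashkent is UTC+5:00, so local end time = 8:02 PM + 5:00 = 1:02 AM on Oct 17.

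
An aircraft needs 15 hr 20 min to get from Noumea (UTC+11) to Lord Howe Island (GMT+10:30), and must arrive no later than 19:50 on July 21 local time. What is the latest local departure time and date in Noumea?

Target arrival in UTC: 19:50 − 10:30 = 09:20 on Jul 21.
Subtract 15 hours 20 minutes → departure 18:00 UTC on Jul 20.
Noumea is UTC+11:00: 18:00 + 11:00 = 05:00 on Jul 21.

05:00 on July 21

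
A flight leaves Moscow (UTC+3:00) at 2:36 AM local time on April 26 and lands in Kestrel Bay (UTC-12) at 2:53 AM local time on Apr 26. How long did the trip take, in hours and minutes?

15 hours 17 minutes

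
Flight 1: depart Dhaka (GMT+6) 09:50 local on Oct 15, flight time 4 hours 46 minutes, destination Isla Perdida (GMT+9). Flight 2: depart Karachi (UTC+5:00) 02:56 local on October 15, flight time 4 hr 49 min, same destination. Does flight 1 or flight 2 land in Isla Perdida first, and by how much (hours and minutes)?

the second, by 5 hours 51 minutes

Flight 1 in UTC: 09:50 − 6:00 = 03:50 on Oct 15.
+4 hours 46 minutes → arrive 08:36 UTC on Oct 15.
Flight 2 in UTC: 02:56 − 5:00 = 21:56 on Oct 14.
+4 hours 49 minutes → arrive 02:45 UTC on Oct 15.
Flight 2 lands earlier by 5 hours 51 minutes.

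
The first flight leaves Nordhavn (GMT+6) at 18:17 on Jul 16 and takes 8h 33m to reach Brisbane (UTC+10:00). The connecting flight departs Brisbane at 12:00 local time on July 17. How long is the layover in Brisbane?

5 hours 10 minutes

Convert departure to UTC: 18:17 − 6:00 = 12:17 UTC on Jul 16.
Add 8 hours 33 minutes flight time → 20:50 UTC.
Brisbane is UTC+10:00, so local arrival = 20:50 + 10:00 = 06:50 on Jul 17.
Layover = 12:00 − 06:50 = 5 hours 10 minutes.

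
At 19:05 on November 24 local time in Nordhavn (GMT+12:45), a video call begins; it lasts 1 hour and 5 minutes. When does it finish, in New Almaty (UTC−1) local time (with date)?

06:25 on November 24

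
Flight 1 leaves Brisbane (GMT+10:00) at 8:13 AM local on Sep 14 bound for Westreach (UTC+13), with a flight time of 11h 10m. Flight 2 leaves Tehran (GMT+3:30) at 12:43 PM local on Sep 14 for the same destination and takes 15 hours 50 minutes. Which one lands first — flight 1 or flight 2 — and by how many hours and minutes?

Flight 1 in UTC: 8:13 AM − 10:00 = 10:13 PM on Sep 13.
+11 hours and 10 minutes → arrive 9:23 AM UTC on Sep 14.
Flight 2 in UTC: 12:43 PM − 3:30 = 9:13 AM on Sep 14.
+15 hours and 50 minutes → arrive 1:03 AM UTC on Sep 15.
Flight 1 lands earlier by 15 hours 40 minutes.

the first, by 15 hours 40 minutes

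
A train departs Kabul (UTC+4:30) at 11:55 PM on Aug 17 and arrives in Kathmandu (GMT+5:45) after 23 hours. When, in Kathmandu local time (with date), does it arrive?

12:10 AM on August 19

Kathmandu is 1:15 ahead of Kabul.
After 23 hours it is 10:55 PM (Aug 18) in Kabul.
Shift by the zone difference: 10:55 PM + 1:15 = 12:10 AM on Aug 19 in Kathmandu.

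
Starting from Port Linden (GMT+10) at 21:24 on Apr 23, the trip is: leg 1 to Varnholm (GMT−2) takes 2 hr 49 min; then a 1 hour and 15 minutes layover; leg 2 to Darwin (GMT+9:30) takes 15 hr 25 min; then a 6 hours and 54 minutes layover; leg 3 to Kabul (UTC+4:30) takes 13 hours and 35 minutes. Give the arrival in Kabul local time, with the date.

Convert departure to UTC: 21:24 − 10:00 = 11:24 UTC on Apr 23.
Add 2 hours 49 minutes leg 1 → 14:13 UTC.
Add 1 hour and 15 minutes layover in Varnholm → 15:28 UTC.
Add 15 hours and 25 minutes leg 2 → 06:53 UTC (Apr 24).
Add 6 hours 54 minutes layover in Darwin → 13:47 UTC.
Add 13 hours 35 minutes leg 3 → 03:22 UTC (Apr 25).
Kabul is UTC+4:30, so local arrival = 03:22 + 4:30 = 07:52 on Apr 25.

07:52 on April 25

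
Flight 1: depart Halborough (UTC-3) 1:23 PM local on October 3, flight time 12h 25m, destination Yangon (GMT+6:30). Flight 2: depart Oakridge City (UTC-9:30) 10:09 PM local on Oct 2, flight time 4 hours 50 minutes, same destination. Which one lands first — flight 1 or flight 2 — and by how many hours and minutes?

Flight 1 in UTC: 1:23 PM + 3:00 = 4:23 PM on Oct 3.
+12 hours 25 minutes → arrive 4:48 AM UTC on Oct 4.
Flight 2 in UTC: 10:09 PM + 9:30 = 7:39 AM on Oct 3.
+4 hours 50 minutes → arrive 12:29 PM UTC on Oct 3.
Flight 2 lands earlier by 16 hours 19 minutes.

the second, by 16 hours 19 minutes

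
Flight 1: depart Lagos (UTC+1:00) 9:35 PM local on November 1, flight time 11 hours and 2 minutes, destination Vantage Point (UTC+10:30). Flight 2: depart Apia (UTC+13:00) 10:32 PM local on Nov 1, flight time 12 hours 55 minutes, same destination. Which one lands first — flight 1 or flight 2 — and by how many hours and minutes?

Flight 1 in UTC: 9:35 PM − 1:00 = 8:35 PM on Nov 1.
+11 hours and 2 minutes → arrive 7:37 AM UTC on Nov 2.
Flight 2 in UTC: 10:32 PM − 13:00 = 9:32 AM on Nov 1.
+12 hours and 55 minutes → arrive 10:27 PM UTC on Nov 1.
Flight 2 lands earlier by 9 hours 10 minutes.

the second, by 9 hours 10 minutes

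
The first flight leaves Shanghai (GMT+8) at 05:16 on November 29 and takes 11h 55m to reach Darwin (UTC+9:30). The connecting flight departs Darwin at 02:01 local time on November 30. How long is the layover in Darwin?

7 hours 20 minutes

Convert departure to UTC: 05:16 − 8:00 = 21:16 UTC on Nov 28.
Add 11 hours 55 minutes flight time → 09:11 UTC (Nov 29).
Darwin is UTC+9:30, so local arrival = 09:11 + 9:30 = 18:41 on Nov 29.
Layover = 02:01 − 18:41 (+1 day) = 7 hours 20 minutes.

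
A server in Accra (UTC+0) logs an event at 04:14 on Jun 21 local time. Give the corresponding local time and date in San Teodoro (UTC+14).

San Teodoro is 14:00 ahead of Accra.
Shift by the zone difference: 04:14 + 14:00 = 18:14 on Jun 21 in San Teodoro.

18:14 on June 21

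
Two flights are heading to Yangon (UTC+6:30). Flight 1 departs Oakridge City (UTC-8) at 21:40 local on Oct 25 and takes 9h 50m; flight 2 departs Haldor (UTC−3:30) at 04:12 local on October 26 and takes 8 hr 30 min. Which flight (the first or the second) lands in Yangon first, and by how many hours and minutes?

Flight 1 in UTC: 21:40 + 8:00 = 05:40 on Oct 26.
+9 hours 50 minutes → arrive 15:30 UTC on Oct 26.
Flight 2 in UTC: 04:12 + 3:30 = 07:42 on Oct 26.
+8 hours and 30 minutes → arrive 16:12 UTC on Oct 26.
Flight 1 lands earlier by 42 minutes.

the first, by 42 minutes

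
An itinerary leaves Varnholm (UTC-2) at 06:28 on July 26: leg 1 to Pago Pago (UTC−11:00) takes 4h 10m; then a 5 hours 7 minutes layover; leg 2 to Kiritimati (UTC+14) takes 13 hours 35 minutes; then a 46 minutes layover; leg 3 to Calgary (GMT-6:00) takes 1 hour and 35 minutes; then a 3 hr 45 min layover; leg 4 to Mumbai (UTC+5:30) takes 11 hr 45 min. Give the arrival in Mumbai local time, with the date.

06:41 on Jul 28

Convert departure to UTC: 06:28 + 2:00 = 08:28 UTC on Jul 26.
Add 4 hours and 10 minutes leg 1 → 12:38 UTC.
Add 5 hours and 7 minutes layover in Pago Pago → 17:45 UTC.
Add 13 hours and 35 minutes leg 2 → 07:20 UTC (Jul 27).
Add 46 minutes layover in Kiritimati → 08:06 UTC.
Add 1 hour 35 minutes leg 3 → 09:41 UTC.
Add 3 hours 45 minutes layover in Calgary → 13:26 UTC.
Add 11 hours and 45 minutes leg 4 → 01:11 UTC (Jul 28).
Mumbai is UTC+5:30, so local arrival = 01:11 + 5:30 = 06:41 on Jul 28.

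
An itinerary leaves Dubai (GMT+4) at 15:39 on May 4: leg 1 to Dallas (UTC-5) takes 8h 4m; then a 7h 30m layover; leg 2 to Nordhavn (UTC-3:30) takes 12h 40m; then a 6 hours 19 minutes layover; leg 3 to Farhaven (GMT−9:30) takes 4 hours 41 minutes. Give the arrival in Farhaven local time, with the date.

Convert departure to UTC: 15:39 − 4:00 = 11:39 UTC on May 4.
Add 8 hours 4 minutes leg 1 → 19:43 UTC.
Add 7 hours and 30 minutes layover in Dallas → 03:13 UTC (May 5).
Add 12 hours 40 minutes leg 2 → 15:53 UTC.
Add 6 hours and 19 minutes layover in Nordhavn → 22:12 UTC.
Add 4 hours and 41 minutes leg 3 → 02:53 UTC (May 6).
Farhaven is UTC−9:30, so local arrival = 02:53 − 9:30 = 17:23 on May 5.

17:23 on May 5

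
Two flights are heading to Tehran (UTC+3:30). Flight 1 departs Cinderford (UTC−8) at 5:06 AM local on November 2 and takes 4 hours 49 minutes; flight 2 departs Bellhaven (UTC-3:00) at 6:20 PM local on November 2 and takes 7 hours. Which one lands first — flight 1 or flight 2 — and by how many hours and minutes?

the first, by 10 hours 25 minutes

Flight 1 in UTC: 5:06 AM + 8:00 = 1:06 PM on Nov 2.
+4 hours and 49 minutes → arrive 5:55 PM UTC on Nov 2.
Flight 2 in UTC: 6:20 PM + 3:00 = 9:20 PM on Nov 2.
+7 hours → arrive 4:20 AM UTC on Nov 3.
Flight 1 lands earlier by 10 hours 25 minutes.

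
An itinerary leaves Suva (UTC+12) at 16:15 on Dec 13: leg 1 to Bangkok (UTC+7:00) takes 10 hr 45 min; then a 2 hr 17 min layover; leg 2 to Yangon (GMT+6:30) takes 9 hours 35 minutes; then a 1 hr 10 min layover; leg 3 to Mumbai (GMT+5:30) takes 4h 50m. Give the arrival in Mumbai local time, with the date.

Convert departure to UTC: 16:15 − 12:00 = 04:15 UTC on Dec 13.
Add 10 hours 45 minutes leg 1 → 15:00 UTC.
Add 2 hours and 17 minutes layover in Bangkok → 17:17 UTC.
Add 9 hours and 35 minutes leg 2 → 02:52 UTC (Dec 14).
Add 1 hour and 10 minutes layover in Yangon → 04:02 UTC.
Add 4 hours 50 minutes leg 3 → 08:52 UTC.
Mumbai is UTC+5:30, so local arrival = 08:52 + 5:30 = 14:22 on Dec 14.

14:22 on December 14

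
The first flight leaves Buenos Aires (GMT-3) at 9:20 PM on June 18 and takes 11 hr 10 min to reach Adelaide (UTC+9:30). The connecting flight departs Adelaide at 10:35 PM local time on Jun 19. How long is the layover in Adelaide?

1 hour 35 minutes

Convert departure to UTC: 9:20 PM + 3:00 = 12:20 AM UTC on Jun 19.
Add 11 hours 10 minutes flight time → 11:30 AM UTC.
Adelaide is UTC+9:30, so local arrival = 11:30 AM + 9:30 = 9:00 PM on Jun 19.
Layover = 10:35 PM − 9:00 PM = 1 hour 35 minutes.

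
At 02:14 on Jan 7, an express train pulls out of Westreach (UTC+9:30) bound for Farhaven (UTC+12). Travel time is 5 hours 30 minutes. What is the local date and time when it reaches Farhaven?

10:14 on Jan 7

Farhaven is 2:30 ahead of Westreach.
After 5 hours 30 minutes it is 07:44 in Westreach.
Shift by the zone difference: 07:44 + 2:30 = 10:14 on Jan 7 in Farhaven.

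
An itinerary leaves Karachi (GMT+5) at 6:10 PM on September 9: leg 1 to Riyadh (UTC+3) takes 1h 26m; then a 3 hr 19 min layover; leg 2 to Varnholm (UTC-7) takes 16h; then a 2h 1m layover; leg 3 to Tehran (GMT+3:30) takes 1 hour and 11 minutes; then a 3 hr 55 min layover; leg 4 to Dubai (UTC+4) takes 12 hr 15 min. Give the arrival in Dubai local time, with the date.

9:17 AM on September 11

Convert departure to UTC: 6:10 PM − 5:00 = 1:10 PM UTC on Sep 9.
Add 1 hour 26 minutes leg 1 → 2:36 PM UTC.
Add 3 hours and 19 minutes layover in Riyadh → 5:55 PM UTC.
Add 16 hours leg 2 → 9:55 AM UTC (Sep 10).
Add 2 hours and 1 minute layover in Varnholm → 11:56 AM UTC.
Add 1 hour and 11 minutes leg 3 → 1:07 PM UTC.
Add 3 hours and 55 minutes layover in Tehran → 5:02 PM UTC.
Add 12 hours and 15 minutes leg 4 → 5:17 AM UTC (Sep 11).
Dubai is UTC+4:00, so local arrival = 5:17 AM + 4:00 = 9:17 AM on Sep 11.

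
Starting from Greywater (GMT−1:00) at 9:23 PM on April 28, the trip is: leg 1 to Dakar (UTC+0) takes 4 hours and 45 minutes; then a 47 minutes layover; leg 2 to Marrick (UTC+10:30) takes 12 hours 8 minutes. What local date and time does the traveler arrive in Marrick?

2:33 AM on April 30

Convert departure to UTC: 9:23 PM + 1:00 = 10:23 PM UTC on Apr 28.
Add 4 hours 45 minutes leg 1 → 3:08 AM UTC (Apr 29).
Add 47 minutes layover in Dakar → 3:55 AM UTC.
Add 12 hours and 8 minutes leg 2 → 4:03 PM UTC.
Marrick is UTC+10:30, so local arrival = 4:03 PM + 10:30 = 2:33 AM on Apr 30.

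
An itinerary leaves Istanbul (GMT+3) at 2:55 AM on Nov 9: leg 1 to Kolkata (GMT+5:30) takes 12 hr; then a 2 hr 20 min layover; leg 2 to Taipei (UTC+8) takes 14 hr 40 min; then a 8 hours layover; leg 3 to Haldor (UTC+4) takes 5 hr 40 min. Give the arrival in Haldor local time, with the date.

10:35 PM on November 10

Convert departure to UTC: 2:55 AM − 3:00 = 11:55 PM UTC on Nov 8.
Add 12 hours leg 1 → 11:55 AM UTC (Nov 9).
Add 2 hours and 20 minutes layover in Kolkata → 2:15 PM UTC.
Add 14 hours and 40 minutes leg 2 → 4:55 AM UTC (Nov 10).
Add 8 hours layover in Taipei → 12:55 PM UTC.
Add 5 hours and 40 minutes leg 3 → 6:35 PM UTC.
Haldor is UTC+4:00, so local arrival = 6:35 PM + 4:00 = 10:35 PM on Nov 10.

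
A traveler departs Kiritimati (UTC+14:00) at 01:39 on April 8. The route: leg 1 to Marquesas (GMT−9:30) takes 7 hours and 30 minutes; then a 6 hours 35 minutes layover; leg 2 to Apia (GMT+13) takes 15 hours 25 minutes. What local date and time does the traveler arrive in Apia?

06:09 on April 9

Convert departure to UTC: 01:39 − 14:00 = 11:39 UTC on Apr 7.
Add 7 hours and 30 minutes leg 1 → 19:09 UTC.
Add 6 hours 35 minutes layover in Marquesas → 01:44 UTC (Apr 8).
Add 15 hours 25 minutes leg 2 → 17:09 UTC.
Apia is UTC+13:00, so local arrival = 17:09 + 13:00 = 06:09 on Apr 9.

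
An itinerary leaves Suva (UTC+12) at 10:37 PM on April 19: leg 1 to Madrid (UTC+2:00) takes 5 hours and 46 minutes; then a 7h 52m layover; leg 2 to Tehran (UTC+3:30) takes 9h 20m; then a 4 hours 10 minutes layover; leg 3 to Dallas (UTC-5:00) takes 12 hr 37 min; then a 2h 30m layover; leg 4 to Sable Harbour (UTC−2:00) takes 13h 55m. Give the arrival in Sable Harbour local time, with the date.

4:47 PM on Apr 21

Convert departure to UTC: 10:37 PM − 12:00 = 10:37 AM UTC on Apr 19.
Add 5 hours 46 minutes leg 1 → 4:23 PM UTC.
Add 7 hours 52 minutes layover in Madrid → 12:15 AM UTC (Apr 20).
Add 9 hours and 20 minutes leg 2 → 9:35 AM UTC.
Add 4 hours 10 minutes layover in Tehran → 1:45 PM UTC.
Add 12 hours 37 minutes leg 3 → 2:22 AM UTC (Apr 21).
Add 2 hours and 30 minutes layover in Dallas → 4:52 AM UTC.
Add 13 hours 55 minutes leg 4 → 6:47 PM UTC.
Sable Harbour is UTC−2:00, so local arrival = 6:47 PM − 2:00 = 4:47 PM on Apr 21.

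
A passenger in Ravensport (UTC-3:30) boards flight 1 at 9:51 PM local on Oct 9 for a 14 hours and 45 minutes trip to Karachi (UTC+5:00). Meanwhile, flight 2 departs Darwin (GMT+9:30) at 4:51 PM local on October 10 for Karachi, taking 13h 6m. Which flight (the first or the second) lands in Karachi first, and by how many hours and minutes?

Flight 1 in UTC: 9:51 PM + 3:30 = 1:21 AM on Oct 10.
+14 hours and 45 minutes → arrive 4:06 PM UTC on Oct 10.
Flight 2 in UTC: 4:51 PM − 9:30 = 7:21 AM on Oct 10.
+13 hours 6 minutes → arrive 8:27 PM UTC on Oct 10.
Flight 1 lands earlier by 4 hours 21 minutes.

the first, by 4 hours 21 minutes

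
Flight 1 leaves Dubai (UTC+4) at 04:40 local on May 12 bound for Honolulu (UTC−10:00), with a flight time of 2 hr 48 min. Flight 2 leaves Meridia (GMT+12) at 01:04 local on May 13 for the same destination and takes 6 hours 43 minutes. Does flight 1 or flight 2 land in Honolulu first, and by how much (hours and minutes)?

Flight 1 in UTC: 04:40 − 4:00 = 00:40 on May 12.
+2 hours and 48 minutes → arrive 03:28 UTC on May 12.
Flight 2 in UTC: 01:04 − 12:00 = 13:04 on May 12.
+6 hours 43 minutes → arrive 19:47 UTC on May 12.
Flight 1 lands earlier by 16 hours 19 minutes.

the first, by 16 hours 19 minutes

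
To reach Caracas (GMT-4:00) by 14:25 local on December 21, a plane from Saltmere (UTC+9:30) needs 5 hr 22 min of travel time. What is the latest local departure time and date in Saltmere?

22:33 on December 21

Target arrival in UTC: 14:25 + 4:00 = 18:25 on Dec 21.
Subtract 5 hours 22 minutes → departure 13:03 UTC on Dec 21.
Saltmere is UTC+9:30: 13:03 + 9:30 = 22:33 on Dec 21.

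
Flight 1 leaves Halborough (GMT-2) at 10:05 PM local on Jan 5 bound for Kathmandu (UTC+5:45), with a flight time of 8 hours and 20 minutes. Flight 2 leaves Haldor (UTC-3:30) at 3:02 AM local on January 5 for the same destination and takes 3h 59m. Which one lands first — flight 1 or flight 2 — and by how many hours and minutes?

Flight 1 in UTC: 10:05 PM + 2:00 = 12:05 AM on Jan 6.
+8 hours and 20 minutes → arrive 8:25 AM UTC on Jan 6.
Flight 2 in UTC: 3:02 AM + 3:30 = 6:32 AM on Jan 5.
+3 hours 59 minutes → arrive 10:31 AM UTC on Jan 5.
Flight 2 lands earlier by 21 hours 54 minutes.

the second, by 21 hours 54 minutes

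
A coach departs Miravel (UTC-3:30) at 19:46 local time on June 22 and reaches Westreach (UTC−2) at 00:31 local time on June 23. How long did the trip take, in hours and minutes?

3 hours 15 minutes

Departure in UTC: 19:46 + 3:30 = 23:16 on Jun 22.
Arrival in UTC: 00:31 + 2:00 = 02:31 on Jun 23.
Elapsed = 02:31 − 23:16 (+1 day) = 3 hours 15 minutes.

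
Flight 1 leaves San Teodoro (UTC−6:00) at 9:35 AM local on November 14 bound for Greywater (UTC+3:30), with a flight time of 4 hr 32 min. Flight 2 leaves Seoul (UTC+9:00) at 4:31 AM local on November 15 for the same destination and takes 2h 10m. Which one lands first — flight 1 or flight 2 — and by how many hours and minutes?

Flight 1 in UTC: 9:35 AM + 6:00 = 3:35 PM on Nov 14.
+4 hours 32 minutes → arrive 8:07 PM UTC on Nov 14.
Flight 2 in UTC: 4:31 AM − 9:00 = 7:31 PM on Nov 14.
+2 hours 10 minutes → arrive 9:41 PM UTC on Nov 14.
Flight 1 lands earlier by 1 hour 34 minutes.

the first, by 1 hour 34 minutes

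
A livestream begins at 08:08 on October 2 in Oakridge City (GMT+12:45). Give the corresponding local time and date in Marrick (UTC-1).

Marrick is 13:45 behind Oakridge City.
Shift by the zone difference: 08:08 − 13:45 = 18:23 on Oct 1 in Marrick.

18:23 on Oct 1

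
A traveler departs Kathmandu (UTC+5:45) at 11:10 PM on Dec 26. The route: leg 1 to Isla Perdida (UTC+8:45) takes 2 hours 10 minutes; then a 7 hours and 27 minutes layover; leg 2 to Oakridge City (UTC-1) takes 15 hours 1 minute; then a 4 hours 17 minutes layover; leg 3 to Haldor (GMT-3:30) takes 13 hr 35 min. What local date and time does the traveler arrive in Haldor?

8:25 AM on December 28

Convert departure to UTC: 11:10 PM − 5:45 = 5:25 PM UTC on Dec 26.
Add 2 hours and 10 minutes leg 1 → 7:35 PM UTC.
Add 7 hours 27 minutes layover in Isla Perdida → 3:02 AM UTC (Dec 27).
Add 15 hours 1 minute leg 2 → 6:03 PM UTC.
Add 4 hours and 17 minutes layover in Oakridge City → 10:20 PM UTC.
Add 13 hours and 35 minutes leg 3 → 11:55 AM UTC (Dec 28).
Haldor is UTC−3:30, so local arrival = 11:55 AM − 3:30 = 8:25 AM on Dec 28.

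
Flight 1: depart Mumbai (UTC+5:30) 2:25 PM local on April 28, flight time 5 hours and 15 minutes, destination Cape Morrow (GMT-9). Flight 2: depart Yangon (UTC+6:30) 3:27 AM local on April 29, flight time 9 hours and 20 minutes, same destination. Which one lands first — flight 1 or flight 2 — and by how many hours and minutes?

the first, by 16 hours 7 minutes

Flight 1 in UTC: 2:25 PM − 5:30 = 8:55 AM on Apr 28.
+5 hours and 15 minutes → arrive 2:10 PM UTC on Apr 28.
Flight 2 in UTC: 3:27 AM − 6:30 = 8:57 PM on Apr 28.
+9 hours 20 minutes → arrive 6:17 AM UTC on Apr 29.
Flight 1 lands earlier by 16 hours 7 minutes.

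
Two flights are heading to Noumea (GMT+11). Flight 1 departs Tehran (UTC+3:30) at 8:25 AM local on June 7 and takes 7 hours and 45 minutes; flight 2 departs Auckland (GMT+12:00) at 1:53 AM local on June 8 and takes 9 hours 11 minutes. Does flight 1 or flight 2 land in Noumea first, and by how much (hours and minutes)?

the first, by 10 hours 24 minutes

Flight 1 in UTC: 8:25 AM − 3:30 = 4:55 AM on Jun 7.
+7 hours and 45 minutes → arrive 12:40 PM UTC on Jun 7.
Flight 2 in UTC: 1:53 AM − 12:00 = 1:53 PM on Jun 7.
+9 hours 11 minutes → arrive 11:04 PM UTC on Jun 7.
Flight 1 lands earlier by 10 hours 24 minutes.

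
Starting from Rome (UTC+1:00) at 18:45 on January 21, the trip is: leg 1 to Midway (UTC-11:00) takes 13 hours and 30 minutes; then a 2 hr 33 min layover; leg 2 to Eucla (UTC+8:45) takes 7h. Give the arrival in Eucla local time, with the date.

01:33 on January 23

Convert departure to UTC: 18:45 − 1:00 = 17:45 UTC on Jan 21.
Add 13 hours 30 minutes leg 1 → 07:15 UTC (Jan 22).
Add 2 hours 33 minutes layover in Midway → 09:48 UTC.
Add 7 hours leg 2 → 16:48 UTC.
Eucla is UTC+8:45, so local arrival = 16:48 + 8:45 = 01:33 on Jan 23.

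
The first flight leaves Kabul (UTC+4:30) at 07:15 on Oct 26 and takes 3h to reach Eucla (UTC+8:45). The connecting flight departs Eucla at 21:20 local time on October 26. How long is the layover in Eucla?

Convert departure to UTC: 07:15 − 4:30 = 02:45 UTC on Oct 26.
Add 3 hours flight time → 05:45 UTC.
Eucla is UTC+8:45, so local arrival = 05:45 + 8:45 = 14:30 on Oct 26.
Layover = 21:20 − 14:30 = 6 hours 50 minutes.

6 hours 50 minutes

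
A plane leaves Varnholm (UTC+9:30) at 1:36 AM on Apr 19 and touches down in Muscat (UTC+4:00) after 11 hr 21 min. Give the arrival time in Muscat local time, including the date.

Muscat is 5:30 behind Varnholm.
After 11 hours 21 minutes it is 12:57 PM in Varnholm.
Shift by the zone difference: 12:57 PM − 5:30 = 7:27 AM on Apr 19 in Muscat.

7:27 AM on April 19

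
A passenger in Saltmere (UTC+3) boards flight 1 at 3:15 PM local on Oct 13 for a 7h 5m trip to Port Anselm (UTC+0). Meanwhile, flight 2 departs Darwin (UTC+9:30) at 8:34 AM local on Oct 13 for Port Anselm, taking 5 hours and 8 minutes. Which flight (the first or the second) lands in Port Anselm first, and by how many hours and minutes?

Flight 1 in UTC: 3:15 PM − 3:00 = 12:15 PM on Oct 13.
+7 hours 5 minutes → arrive 7:20 PM UTC on Oct 13.
Flight 2 in UTC: 8:34 AM − 9:30 = 11:04 PM on Oct 12.
+5 hours 8 minutes → arrive 4:12 AM UTC on Oct 13.
Flight 2 lands earlier by 15 hours 8 minutes.

the second, by 15 hours 8 minutes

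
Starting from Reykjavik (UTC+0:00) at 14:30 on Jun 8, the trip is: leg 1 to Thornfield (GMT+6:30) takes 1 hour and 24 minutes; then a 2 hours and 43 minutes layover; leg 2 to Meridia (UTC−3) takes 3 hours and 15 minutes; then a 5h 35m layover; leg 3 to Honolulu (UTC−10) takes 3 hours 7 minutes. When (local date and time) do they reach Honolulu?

20:34 on June 8

Reykjavik is at UTC+0, so departure is already 14:30 UTC on Jun 8.
Add 1 hour and 24 minutes leg 1 → 15:54 UTC.
Add 2 hours 43 minutes layover in Thornfield → 18:37 UTC.
Add 3 hours and 15 minutes leg 2 → 21:52 UTC.
Add 5 hours 35 minutes layover in Meridia → 03:27 UTC (Jun 9).
Add 3 hours 7 minutes leg 3 → 06:34 UTC.
Honolulu is UTC−10:00, so local arrival = 06:34 − 10:00 = 20:34 on Jun 8.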